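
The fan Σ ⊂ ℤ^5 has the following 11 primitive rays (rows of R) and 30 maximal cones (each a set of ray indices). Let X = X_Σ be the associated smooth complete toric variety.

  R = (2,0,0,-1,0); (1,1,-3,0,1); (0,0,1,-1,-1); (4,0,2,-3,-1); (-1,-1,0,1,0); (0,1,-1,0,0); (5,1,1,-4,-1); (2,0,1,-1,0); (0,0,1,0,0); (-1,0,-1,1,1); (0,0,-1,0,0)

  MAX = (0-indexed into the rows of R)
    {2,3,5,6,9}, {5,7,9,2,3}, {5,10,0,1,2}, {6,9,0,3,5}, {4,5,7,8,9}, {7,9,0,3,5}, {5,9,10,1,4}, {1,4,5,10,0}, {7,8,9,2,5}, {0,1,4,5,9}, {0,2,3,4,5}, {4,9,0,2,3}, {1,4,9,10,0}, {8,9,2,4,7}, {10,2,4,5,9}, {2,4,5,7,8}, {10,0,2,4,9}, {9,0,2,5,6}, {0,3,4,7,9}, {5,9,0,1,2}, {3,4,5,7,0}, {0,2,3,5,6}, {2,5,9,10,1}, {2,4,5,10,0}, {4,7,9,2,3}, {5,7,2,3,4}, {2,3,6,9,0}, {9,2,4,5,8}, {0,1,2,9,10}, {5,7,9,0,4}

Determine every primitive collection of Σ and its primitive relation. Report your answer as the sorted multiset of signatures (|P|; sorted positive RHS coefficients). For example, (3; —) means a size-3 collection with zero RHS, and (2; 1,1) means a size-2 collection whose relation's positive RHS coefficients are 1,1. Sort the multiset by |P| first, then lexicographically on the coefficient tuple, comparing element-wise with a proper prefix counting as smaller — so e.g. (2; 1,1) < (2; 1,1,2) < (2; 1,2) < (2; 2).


20 minimal non-faces of Δ(Σ) (on 11 rays):

  P={8,10}:  v_{8} + v_{10} = 0  so sig = (2; —)
  P={0,8}:  v_{0} + v_{8} = v_{7}  so sig = (2; 1)
  P={7,10}:  v_{7} + v_{10} = v_{0}  so sig = (2; 1)
  P={1,8}:  v_{1} + v_{8} = v_{0} + v_{5} + v_{9}  so sig = (2; 1,1,1)
  P={6,8}:  v_{6} + v_{8} = v_{2} + v_{3} + v_{5} + v_{7} + v_{9}  so sig = (2; 1,1,1,1,1)
  P={1,3}:  v_{1} + v_{3} = 3·v_{0} + v_{2} + v_{5} + v_{9}  so sig = (2; 1,1,1,3)
  P={1,7}:  v_{1} + v_{7} = 2·v_{0} + v_{5} + v_{9}  so sig = (2; 1,1,2)
  P={6,7}:  v_{6} + v_{7} = 2·v_{3} + v_{5} + v_{9}  so sig = (2; 1,1,2)
  P={6,10}:  v_{6} + v_{10} = 3·v_{0} + 2·v_{2} + v_{5} + v_{9}  so sig = (2; 1,1,2,3)
  P={3,8}:  v_{3} + v_{8} = v_{2} + 2·v_{7}  so sig = (2; 1,2)
  P={3,10}:  v_{3} + v_{10} = 2·v_{0} + v_{2}  so sig = (2; 1,2)
  P={4,6}:  v_{4} + v_{6} = 2·v_{0} + v_{2}  so sig = (2; 1,2)
  P={1,6}:  v_{1} + v_{6} = 4·v_{0} + 2·v_{2} + 2·v_{5} + 2·v_{9}  so sig = (2; 2,2,2,4)
  P={0,2,7}:  v_{0} + v_{2} + v_{7} = v_{3}  so sig = (3; 1)
  P={1,2,4}:  v_{1} + v_{2} + v_{4} = 2·v_{10}  so sig = (3; 2)
  P={0,5,9,10}:  v_{0} + v_{5} + v_{9} + v_{10} = v_{1}  so sig = (4; 1)
  P={3,4,5,9}:  v_{3} + v_{4} + v_{5} + v_{9} = v_{0}  so sig = (4; 1)
  P={2,4,5,7,9}:  v_{2} + v_{4} + v_{5} + v_{7} + v_{9} = 0  so sig = (5; —)
  P={0,2,3,5,9}:  v_{0} + v_{2} + v_{3} + v_{5} + v_{9} = v_{6}  so sig = (5; 1)
  P={0,2,4,5,9}:  v_{0} + v_{2} + v_{4} + v_{5} + v_{9} = v_{10}  so sig = (5; 1)

Signatures (|P|; sorted positive RHS coefficients), sorted:
    |P|=2: 13 collections, coeffs (), (1), (1), (1,1,1), (1,1,1,1,1), (1,1,1,3), (1,1,2), (1,1,2), (1,1,2,3), (1,2), (1,2), (1,2), (2,2,2,4)
    |P|=3: 2 collections, coeffs (1), (2)
    |P|=4: 2 collections, coeffs (1), (1)
    |P|=5: 3 collections, coeffs (), (1), (1)


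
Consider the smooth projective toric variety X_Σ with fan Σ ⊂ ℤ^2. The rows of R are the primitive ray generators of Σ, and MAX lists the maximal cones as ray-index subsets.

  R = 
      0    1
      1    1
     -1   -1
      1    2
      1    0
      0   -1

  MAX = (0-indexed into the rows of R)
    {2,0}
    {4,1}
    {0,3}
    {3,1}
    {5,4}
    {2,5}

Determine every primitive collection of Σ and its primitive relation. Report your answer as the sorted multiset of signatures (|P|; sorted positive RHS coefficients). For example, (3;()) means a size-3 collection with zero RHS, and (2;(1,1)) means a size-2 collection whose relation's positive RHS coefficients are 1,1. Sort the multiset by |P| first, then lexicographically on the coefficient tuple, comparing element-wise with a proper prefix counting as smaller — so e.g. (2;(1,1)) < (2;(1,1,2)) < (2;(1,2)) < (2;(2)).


9 collections generate NE(X_Σ); each relation:

  P={0,5}:  v_{0} + v_{5} = 0  so sig = (2;())
  P={1,2}:  v_{1} + v_{2} = 0  so sig = (2;())
  P={0,1}:  v_{0} + v_{1} = v_{3}  so sig = (2;(1))
  P={0,4}:  v_{0} + v_{4} = v_{1}  so sig = (2;(1))
  P={1,5}:  v_{1} + v_{5} = v_{4}  so sig = (2;(1))
  P={2,3}:  v_{2} + v_{3} = v_{0}  so sig = (2;(1))
  P={2,4}:  v_{2} + v_{4} = v_{5}  so sig = (2;(1))
  P={3,5}:  v_{3} + v_{5} = v_{1}  so sig = (2;(1))
  P={3,4}:  v_{3} + v_{4} = 2·v_{1}  so sig = (2;(2))

Hence PRS(X_Σ) =
{ (2;()) ×2,  (2;(1)) ×6,  (2;(2)) }


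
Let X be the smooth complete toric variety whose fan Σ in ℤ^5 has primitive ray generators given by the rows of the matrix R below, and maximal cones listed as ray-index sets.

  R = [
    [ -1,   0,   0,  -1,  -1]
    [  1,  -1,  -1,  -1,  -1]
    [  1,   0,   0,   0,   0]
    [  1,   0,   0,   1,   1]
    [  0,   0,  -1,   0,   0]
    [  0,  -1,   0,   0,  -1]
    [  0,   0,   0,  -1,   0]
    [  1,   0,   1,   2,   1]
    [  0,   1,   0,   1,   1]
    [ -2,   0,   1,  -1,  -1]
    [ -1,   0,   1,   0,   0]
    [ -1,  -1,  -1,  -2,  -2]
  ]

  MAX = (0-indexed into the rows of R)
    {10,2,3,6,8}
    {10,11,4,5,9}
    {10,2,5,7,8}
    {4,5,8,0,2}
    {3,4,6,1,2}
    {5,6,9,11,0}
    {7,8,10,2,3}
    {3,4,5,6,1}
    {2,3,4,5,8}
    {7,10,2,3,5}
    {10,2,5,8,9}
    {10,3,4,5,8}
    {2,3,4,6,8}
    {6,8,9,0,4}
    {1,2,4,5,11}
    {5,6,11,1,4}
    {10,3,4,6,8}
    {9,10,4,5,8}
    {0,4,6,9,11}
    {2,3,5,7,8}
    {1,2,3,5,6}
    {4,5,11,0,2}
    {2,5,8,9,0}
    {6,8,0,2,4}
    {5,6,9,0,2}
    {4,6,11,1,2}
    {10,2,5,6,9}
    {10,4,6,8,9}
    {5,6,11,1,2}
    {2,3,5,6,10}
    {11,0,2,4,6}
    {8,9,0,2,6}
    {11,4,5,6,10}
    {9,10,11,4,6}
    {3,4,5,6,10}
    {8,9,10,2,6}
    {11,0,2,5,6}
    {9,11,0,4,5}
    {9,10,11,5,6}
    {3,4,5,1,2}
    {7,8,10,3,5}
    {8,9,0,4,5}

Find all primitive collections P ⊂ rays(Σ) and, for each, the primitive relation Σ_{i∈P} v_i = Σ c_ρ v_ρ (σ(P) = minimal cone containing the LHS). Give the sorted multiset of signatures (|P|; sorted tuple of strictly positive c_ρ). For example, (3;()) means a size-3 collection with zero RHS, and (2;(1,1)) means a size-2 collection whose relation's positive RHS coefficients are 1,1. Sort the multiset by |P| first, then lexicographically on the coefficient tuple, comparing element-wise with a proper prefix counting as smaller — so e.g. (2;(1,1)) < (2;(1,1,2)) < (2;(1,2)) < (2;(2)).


Σ has 24 primitive collections:

  • {0,3}:  v_{0} + v_{3} = 0  →  sig = (2;())
  • {0,10}:  v_{0} + v_{10} = v_{9}  →  sig = (2;(1))
  • {3,9}:  v_{3} + v_{9} = v_{10}  →  sig = (2;(1))
  • {7,11}:  v_{7} + v_{11} = v_{5}  →  sig = (2;(1))
  • {0,1}:  v_{0} + v_{1} = v_{2} + v_{11}  →  sig = (2;(1,1))
  • {1,8}:  v_{1} + v_{8} = v_{2} + v_{4}  →  sig = (2;(1,1))
  • {1,10}:  v_{1} + v_{10} = v_{5} + v_{6}  →  sig = (2;(1,1))
  • {8,11}:  v_{8} + v_{11} = v_{0} + v_{4}  →  sig = (2;(1,1))
  • {1,7}:  v_{1} + v_{7} = v_{2} + v_{3} + v_{5}  →  sig = (2;(1,1,1))
  • {1,9}:  v_{1} + v_{9} = v_{0} + v_{5} + v_{6}  →  sig = (2;(1,1,1))
  • {3,11}:  v_{3} + v_{11} = v_{4} + v_{5} + v_{6}  →  sig = (2;(1,1,1))
  • {4,7}:  v_{4} + v_{7} = v_{3} + v_{5} + v_{8}  →  sig = (2;(1,1,1))
  • {6,7}:  v_{6} + v_{7} = v_{2} + v_{3} + v_{10}  →  sig = (2;(1,1,1))
  • {0,7}:  v_{0} + v_{7} = v_{2} + v_{5} + v_{8} + v_{10}  →  sig = (2;(1,1,1,1))
  • {7,9}:  v_{7} + v_{9} = v_{2} + v_{5} + v_{8} + 2·v_{10}  →  sig = (2;(1,1,1,2))
  • {2,4,10}:  v_{2} + v_{4} + v_{10} = 0  →  sig = (3;())
  • {5,6,8}:  v_{5} + v_{6} + v_{8} = 0  →  sig = (3;())
  • {2,4,9}:  v_{2} + v_{4} + v_{9} = v_{0}  →  sig = (3;(1))
  • {2,10,11}:  v_{2} + v_{10} + v_{11} = v_{0} + v_{5} + v_{6}  →  sig = (3;(1,1,1))
  • {2,9,11}:  v_{2} + v_{9} + v_{11} = 2·v_{0} + v_{5} + v_{6}  →  sig = (3;(1,1,2))
  • {0,4,5,6}:  v_{0} + v_{4} + v_{5} + v_{6} = v_{11}  →  sig = (4;(1))
  • {2,4,5,6}:  v_{2} + v_{4} + v_{5} + v_{6} = v_{1}  →  sig = (4;(1))
  • {4,5,6,9}:  v_{4} + v_{5} + v_{6} + v_{9} = v_{10} + v_{11}  →  sig = (4;(1,1))
  • {2,3,5,8,10}:  v_{2} + v_{3} + v_{5} + v_{8} + v_{10} = v_{7}  →  sig = (5;(1))

so the primitive-relation signature multiset is
    (2;())
    (2;(1))
    (2;(1))
    (2;(1))
    (2;(1,1))
    (2;(1,1))
    (2;(1,1))
    (2;(1,1))
    (2;(1,1,1))
    (2;(1,1,1))
    (2;(1,1,1))
    (2;(1,1,1))
    (2;(1,1,1))
    (2;(1,1,1,1))
    (2;(1,1,1,2))
    (3;())
    (3;())
    (3;(1))
    (3;(1,1,1))
    (3;(1,1,2))
    (4;(1))
    (4;(1))
    (4;(1,1))
    (5;(1))


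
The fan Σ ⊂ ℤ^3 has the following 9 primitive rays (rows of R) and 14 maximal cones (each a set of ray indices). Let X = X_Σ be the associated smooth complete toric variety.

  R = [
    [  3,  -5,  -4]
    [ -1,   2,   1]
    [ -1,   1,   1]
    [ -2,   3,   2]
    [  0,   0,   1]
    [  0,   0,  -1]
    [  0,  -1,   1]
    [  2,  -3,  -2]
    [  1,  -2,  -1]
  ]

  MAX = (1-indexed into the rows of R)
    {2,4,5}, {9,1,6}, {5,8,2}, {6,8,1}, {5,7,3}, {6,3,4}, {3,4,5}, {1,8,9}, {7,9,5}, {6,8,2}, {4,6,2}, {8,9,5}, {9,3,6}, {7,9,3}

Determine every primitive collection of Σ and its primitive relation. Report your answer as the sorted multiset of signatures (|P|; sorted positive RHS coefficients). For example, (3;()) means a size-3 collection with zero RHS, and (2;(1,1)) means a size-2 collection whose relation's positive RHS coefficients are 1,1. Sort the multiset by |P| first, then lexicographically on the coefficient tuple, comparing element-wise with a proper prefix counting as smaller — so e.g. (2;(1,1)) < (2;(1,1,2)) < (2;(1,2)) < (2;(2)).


Σ has 17 primitive collections:

  P={2,9}:  v_{2} + v_{9} = 0  →  sig = (2;())
  P={4,8}:  v_{4} + v_{8} = 0  →  sig = (2;())
  P={5,6}:  v_{5} + v_{6} = 0  →  sig = (2;())
  P={2,3}:  v_{2} + v_{3} = v_{4}  →  sig = (2;(1))
  P={3,8}:  v_{3} + v_{8} = v_{9}  →  sig = (2;(1))
  P={4,9}:  v_{4} + v_{9} = v_{3}  →  sig = (2;(1))
  P={1,2}:  v_{1} + v_{2} = v_{6} + v_{8}  →  sig = (2;(1,1))
  P={1,4}:  v_{1} + v_{4} = v_{6} + v_{9}  →  sig = (2;(1,1))
  P={1,5}:  v_{1} + v_{5} = v_{8} + v_{9}  →  sig = (2;(1,1))
  P={2,7}:  v_{2} + v_{7} = v_{3} + v_{5}  →  sig = (2;(1,1))
  P={6,7}:  v_{6} + v_{7} = v_{3} + v_{9}  →  sig = (2;(1,1))
  P={1,3}:  v_{1} + v_{3} = v_{6} + 2·v_{9}  →  sig = (2;(1,2))
  P={4,7}:  v_{4} + v_{7} = 2·v_{3} + v_{5}  →  sig = (2;(1,2))
  P={7,8}:  v_{7} + v_{8} = v_{5} + 2·v_{9}  →  sig = (2;(1,2))
  P={1,7}:  v_{1} + v_{7} = 3·v_{9}  →  sig = (2;(3))
  P={3,5,9}:  v_{3} + v_{5} + v_{9} = v_{7}  →  sig = (3;(1))
  P={6,8,9}:  v_{6} + v_{8} + v_{9} = v_{1}  →  sig = (3;(1))

so the primitive-relation signature multiset is
{ (2;()) ×3,  (2;(1)) ×3,  (2;(1,1)) ×5,  (2;(1,2)) ×3,  (2;(3)),  (3;(1)) ×2 }


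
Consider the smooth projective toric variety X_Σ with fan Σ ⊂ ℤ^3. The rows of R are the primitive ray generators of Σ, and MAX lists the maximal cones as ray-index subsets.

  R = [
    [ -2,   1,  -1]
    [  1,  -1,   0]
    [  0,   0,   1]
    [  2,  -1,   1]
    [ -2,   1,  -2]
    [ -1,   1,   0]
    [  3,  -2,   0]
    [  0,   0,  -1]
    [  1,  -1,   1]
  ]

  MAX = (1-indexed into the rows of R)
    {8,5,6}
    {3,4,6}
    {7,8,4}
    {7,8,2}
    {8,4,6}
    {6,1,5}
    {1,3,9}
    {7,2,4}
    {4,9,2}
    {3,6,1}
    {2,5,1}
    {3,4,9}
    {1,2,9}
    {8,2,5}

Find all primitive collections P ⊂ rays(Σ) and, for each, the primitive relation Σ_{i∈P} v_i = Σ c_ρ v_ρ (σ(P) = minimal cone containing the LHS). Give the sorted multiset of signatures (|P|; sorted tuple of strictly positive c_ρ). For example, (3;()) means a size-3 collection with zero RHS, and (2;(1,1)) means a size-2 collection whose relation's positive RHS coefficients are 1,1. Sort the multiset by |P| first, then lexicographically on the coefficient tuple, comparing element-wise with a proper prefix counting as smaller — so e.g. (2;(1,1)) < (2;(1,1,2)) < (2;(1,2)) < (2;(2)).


16 minimal non-faces of Δ(Σ) (on 9 rays):

  P = {1,4}:  v_{1} + v_{4} = 0  →  sig = (2;())
  P = {2,6}:  v_{2} + v_{6} = 0  →  sig = (2;())
  P = {3,8}:  v_{3} + v_{8} = 0  →  sig = (2;())
  P = {1,8}:  v_{1} + v_{8} = v_{5}  →  sig = (2;(1))
  P = {2,3}:  v_{2} + v_{3} = v_{9}  →  sig = (2;(1))
  P = {3,5}:  v_{3} + v_{5} = v_{1}  →  sig = (2;(1))
  P = {4,5}:  v_{4} + v_{5} = v_{8}  →  sig = (2;(1))
  P = {6,9}:  v_{6} + v_{9} = v_{3}  →  sig = (2;(1))
  P = {8,9}:  v_{8} + v_{9} = v_{2}  →  sig = (2;(1))
  P = {1,7}:  v_{1} + v_{7} = v_{2} + v_{8}  →  sig = (2;(1,1))
  P = {3,7}:  v_{3} + v_{7} = v_{2} + v_{4}  →  sig = (2;(1,1))
  P = {5,9}:  v_{5} + v_{9} = v_{1} + v_{2}  →  sig = (2;(1,1))
  P = {6,7}:  v_{6} + v_{7} = v_{4} + v_{8}  →  sig = (2;(1,1))
  P = {5,7}:  v_{5} + v_{7} = v_{2} + 2·v_{8}  →  sig = (2;(1,2))
  P = {7,9}:  v_{7} + v_{9} = 2·v_{2} + v_{4}  →  sig = (2;(1,2))
  P = {2,4,8}:  v_{2} + v_{4} + v_{8} = v_{7}  →  sig = (3;(1))

so the primitive-relation signature multiset is
    (2;())
    (2;())
    (2;())
    (2;(1))
    (2;(1))
    (2;(1))
    (2;(1))
    (2;(1))
    (2;(1))
    (2;(1,1))
    (2;(1,1))
    (2;(1,1))
    (2;(1,1))
    (2;(1,2))
    (2;(1,2))
    (3;(1))


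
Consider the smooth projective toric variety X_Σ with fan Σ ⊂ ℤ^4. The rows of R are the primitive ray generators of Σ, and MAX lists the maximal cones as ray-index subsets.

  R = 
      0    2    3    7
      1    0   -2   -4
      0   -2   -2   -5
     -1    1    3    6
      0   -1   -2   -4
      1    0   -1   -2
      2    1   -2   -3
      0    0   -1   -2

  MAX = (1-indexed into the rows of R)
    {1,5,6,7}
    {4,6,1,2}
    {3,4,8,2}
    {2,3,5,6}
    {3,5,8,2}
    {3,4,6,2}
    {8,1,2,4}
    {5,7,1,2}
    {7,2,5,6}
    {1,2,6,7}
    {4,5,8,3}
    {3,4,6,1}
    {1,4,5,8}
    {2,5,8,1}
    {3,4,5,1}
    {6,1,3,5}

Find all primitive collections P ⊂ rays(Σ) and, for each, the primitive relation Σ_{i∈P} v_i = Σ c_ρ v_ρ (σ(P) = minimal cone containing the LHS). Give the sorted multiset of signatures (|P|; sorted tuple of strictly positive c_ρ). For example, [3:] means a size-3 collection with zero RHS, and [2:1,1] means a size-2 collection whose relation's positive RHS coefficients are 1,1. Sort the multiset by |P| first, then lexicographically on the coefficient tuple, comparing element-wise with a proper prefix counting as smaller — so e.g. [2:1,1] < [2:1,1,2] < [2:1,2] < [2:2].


Primitive collections (9):

  P={6,8}:  v_{6} + v_{8} = v_{2} ; sig = [2:1]
  P={4,7}:  v_{4} + v_{7} = v_{1} + v_{2} ; sig = [2:1,1]
  P={7,8}:  v_{7} + v_{8} = v_{1} + 2·v_{2} + v_{5} ; sig = [2:1,1,2]
  P={3,7}:  v_{3} + v_{7} = v_{5} + 2·v_{6} ; sig = [2:1,2]
  P={1,3,8}:  v_{1} + v_{3} + v_{8} = 0 ; sig = [3:]
  P={4,5,6}:  v_{4} + v_{5} + v_{6} = 0 ; sig = [3:]
  P={1,2,3}:  v_{1} + v_{2} + v_{3} = v_{6} ; sig = [3:1]
  P={2,4,5}:  v_{2} + v_{4} + v_{5} = v_{8} ; sig = [3:1]
  P={1,2,5,6}:  v_{1} + v_{2} + v_{5} + v_{6} = v_{7} ; sig = [4:1]

Signatures (|P|; sorted positive RHS coefficients), sorted:
{ [2:1],  [2:1,1],  [2:1,1,2],  [2:1,2],  [3:] ×2,  [3:1] ×2,  [4:1] }


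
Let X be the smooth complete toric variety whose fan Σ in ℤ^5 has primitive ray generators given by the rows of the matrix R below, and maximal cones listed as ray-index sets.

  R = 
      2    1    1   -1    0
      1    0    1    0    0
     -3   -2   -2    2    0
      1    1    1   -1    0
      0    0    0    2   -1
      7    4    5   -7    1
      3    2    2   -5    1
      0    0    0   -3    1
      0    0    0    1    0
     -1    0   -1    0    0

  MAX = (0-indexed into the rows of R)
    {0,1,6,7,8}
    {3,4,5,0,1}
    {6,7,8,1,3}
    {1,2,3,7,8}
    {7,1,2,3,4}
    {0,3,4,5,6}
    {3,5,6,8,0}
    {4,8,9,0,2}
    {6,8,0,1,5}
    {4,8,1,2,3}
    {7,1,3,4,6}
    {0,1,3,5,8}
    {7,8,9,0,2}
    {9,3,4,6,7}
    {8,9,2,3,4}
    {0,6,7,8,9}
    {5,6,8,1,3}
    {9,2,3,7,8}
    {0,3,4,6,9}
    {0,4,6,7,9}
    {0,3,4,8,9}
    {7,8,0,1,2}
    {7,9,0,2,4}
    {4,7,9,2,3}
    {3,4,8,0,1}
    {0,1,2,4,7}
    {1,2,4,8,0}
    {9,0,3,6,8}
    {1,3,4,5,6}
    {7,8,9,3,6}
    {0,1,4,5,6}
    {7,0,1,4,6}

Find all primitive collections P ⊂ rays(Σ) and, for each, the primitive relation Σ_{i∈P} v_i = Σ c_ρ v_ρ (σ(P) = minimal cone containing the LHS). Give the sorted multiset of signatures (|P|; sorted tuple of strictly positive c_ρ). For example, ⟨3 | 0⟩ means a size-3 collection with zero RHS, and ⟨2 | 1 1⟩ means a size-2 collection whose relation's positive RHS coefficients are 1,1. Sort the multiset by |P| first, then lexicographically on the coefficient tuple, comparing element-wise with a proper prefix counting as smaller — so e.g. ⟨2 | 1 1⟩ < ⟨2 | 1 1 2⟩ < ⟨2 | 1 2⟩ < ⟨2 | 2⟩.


11 minimal non-faces of Δ(Σ) (on 10 rays):

  P = {1,9}:  v_{1} + v_{9} = 0 — sig = ⟨2 | 0⟩
  P = {2,6}:  v_{2} + v_{6} = v_{7} — sig = ⟨2 | 1⟩
  P = {2,5}:  v_{2} + v_{5} = v_{1} + v_{6} — sig = ⟨2 | 1 1⟩
  P = {5,9}:  v_{5} + v_{9} = v_{0} + v_{3} + v_{6} — sig = ⟨2 | 1 1 1⟩
  P = {5,7}:  v_{5} + v_{7} = v_{1} + 2·v_{6} — sig = ⟨2 | 1 2⟩
  P = {0,2,3}:  v_{0} + v_{2} + v_{3} = 0 — sig = ⟨3 | 0⟩
  P = {4,7,8}:  v_{4} + v_{7} + v_{8} = 0 — sig = ⟨3 | 0⟩
  P = {0,3,7}:  v_{0} + v_{3} + v_{7} = v_{6} — sig = ⟨3 | 1⟩
  P = {4,6,8}:  v_{4} + v_{6} + v_{8} = v_{0} + v_{3} — sig = ⟨3 | 1 1⟩
  P = {4,5,8}:  v_{4} + v_{5} + v_{8} = 2·v_{0} + v_{1} + 2·v_{3} — sig = ⟨3 | 1 2 2⟩
  P = {0,1,3,6}:  v_{0} + v_{1} + v_{3} + v_{6} = v_{5} — sig = ⟨4 | 1⟩

Sorted signature multiset PRS(X):
    ⟨2 | 0⟩
    ⟨2 | 1⟩
    ⟨2 | 1 1⟩
    ⟨2 | 1 1 1⟩
    ⟨2 | 1 2⟩
    ⟨3 | 0⟩
    ⟨3 | 0⟩
    ⟨3 | 1⟩
    ⟨3 | 1 1⟩
    ⟨3 | 1 2 2⟩
    ⟨4 | 1⟩


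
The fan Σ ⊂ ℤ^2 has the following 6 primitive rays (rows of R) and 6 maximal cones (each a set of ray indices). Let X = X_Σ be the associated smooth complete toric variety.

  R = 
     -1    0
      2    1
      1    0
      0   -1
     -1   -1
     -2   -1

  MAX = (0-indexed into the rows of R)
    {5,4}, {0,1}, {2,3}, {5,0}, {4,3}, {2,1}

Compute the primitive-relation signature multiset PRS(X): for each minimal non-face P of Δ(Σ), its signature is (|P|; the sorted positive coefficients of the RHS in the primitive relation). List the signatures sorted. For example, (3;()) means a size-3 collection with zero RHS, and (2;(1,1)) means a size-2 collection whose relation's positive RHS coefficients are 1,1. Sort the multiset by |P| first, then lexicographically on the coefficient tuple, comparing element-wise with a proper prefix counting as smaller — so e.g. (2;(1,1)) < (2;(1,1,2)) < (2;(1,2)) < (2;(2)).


Σ has 9 primitive collections:

  P={0,2}:  v_{0} + v_{2} = 0 ; sig = (2;())
  P={1,5}:  v_{1} + v_{5} = 0 ; sig = (2;())
  P={0,3}:  v_{0} + v_{3} = v_{4} ; sig = (2;(1))
  P={0,4}:  v_{0} + v_{4} = v_{5} ; sig = (2;(1))
  P={1,4}:  v_{1} + v_{4} = v_{2} ; sig = (2;(1))
  P={2,4}:  v_{2} + v_{4} = v_{3} ; sig = (2;(1))
  P={2,5}:  v_{2} + v_{5} = v_{4} ; sig = (2;(1))
  P={1,3}:  v_{1} + v_{3} = 2·v_{2} ; sig = (2;(2))
  P={3,5}:  v_{3} + v_{5} = 2·v_{4} ; sig = (2;(2))

Signatures (|P|; sorted positive RHS coefficients), sorted:
    (2;())
    (2;())
    (2;(1))
    (2;(1))
    (2;(1))
    (2;(1))
    (2;(1))
    (2;(2))
    (2;(2))


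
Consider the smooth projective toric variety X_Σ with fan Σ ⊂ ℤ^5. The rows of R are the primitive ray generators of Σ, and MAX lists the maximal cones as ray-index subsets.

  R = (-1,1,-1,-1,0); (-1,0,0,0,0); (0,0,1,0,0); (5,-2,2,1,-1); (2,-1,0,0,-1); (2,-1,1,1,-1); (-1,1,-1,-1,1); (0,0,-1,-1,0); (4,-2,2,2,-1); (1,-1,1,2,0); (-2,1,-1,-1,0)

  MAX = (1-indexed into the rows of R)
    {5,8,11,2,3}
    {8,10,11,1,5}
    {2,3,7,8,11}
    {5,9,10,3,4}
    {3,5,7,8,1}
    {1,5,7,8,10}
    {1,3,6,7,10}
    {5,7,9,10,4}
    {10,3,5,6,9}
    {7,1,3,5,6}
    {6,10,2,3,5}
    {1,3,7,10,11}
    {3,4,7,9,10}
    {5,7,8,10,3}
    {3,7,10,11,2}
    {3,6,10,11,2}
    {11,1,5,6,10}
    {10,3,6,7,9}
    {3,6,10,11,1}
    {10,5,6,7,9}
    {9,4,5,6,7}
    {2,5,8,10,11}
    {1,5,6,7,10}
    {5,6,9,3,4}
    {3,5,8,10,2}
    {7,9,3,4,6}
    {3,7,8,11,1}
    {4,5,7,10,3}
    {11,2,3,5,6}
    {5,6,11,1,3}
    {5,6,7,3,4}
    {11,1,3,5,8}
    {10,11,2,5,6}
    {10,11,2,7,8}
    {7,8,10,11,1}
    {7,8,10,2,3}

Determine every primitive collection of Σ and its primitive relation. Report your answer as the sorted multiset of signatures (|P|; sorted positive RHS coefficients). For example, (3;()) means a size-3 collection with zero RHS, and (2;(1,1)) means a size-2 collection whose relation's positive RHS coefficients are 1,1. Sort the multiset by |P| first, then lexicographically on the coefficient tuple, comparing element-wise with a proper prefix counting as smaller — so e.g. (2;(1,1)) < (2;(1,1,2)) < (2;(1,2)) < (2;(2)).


21 minimal non-faces of Δ(Σ) (on 11 rays):

  P = {1,2}:  v_{1} + v_{2} = v_{11}  →  sig = (2;(1))
  P = {6,8}:  v_{6} + v_{8} = v_{5}  →  sig = (2;(1))
  P = {9,11}:  v_{9} + v_{11} = v_{6}  →  sig = (2;(1))
  P = {2,9}:  v_{2} + v_{9} = v_{3} + v_{5} + v_{10}  →  sig = (2;(1,1,1))
  P = {4,11}:  v_{4} + v_{11} = v_{3} + v_{5} + v_{6} + v_{7}  →  sig = (2;(1,1,1,1))
  P = {8,9}:  v_{8} + v_{9} = v_{3} + 2·v_{5} + v_{7} + v_{10}  →  sig = (2;(1,1,1,2))
  P = {1,4}:  v_{1} + v_{4} = v_{3} + v_{5} + 2·v_{6} + 2·v_{7}  →  sig = (2;(1,1,2,2))
  P = {2,4}:  v_{2} + v_{4} = 2·v_{3} + 2·v_{5} + v_{7} + v_{10}  →  sig = (2;(1,1,2,2))
  P = {1,9}:  v_{1} + v_{9} = 2·v_{6} + v_{7}  →  sig = (2;(1,2))
  P = {4,8}:  v_{4} + v_{8} = 2·v_{3} + 3·v_{5} + 2·v_{7} + v_{10}  →  sig = (2;(1,2,2,3))
  P = {2,6,7}:  v_{2} + v_{6} + v_{7} = 0  →  sig = (3;())
  P = {2,5,7}:  v_{2} + v_{5} + v_{7} = v_{8}  →  sig = (3;(1))
  P = {6,7,11}:  v_{6} + v_{7} + v_{11} = v_{1}  →  sig = (3;(1))
  P = {5,7,11}:  v_{5} + v_{7} + v_{11} = v_{1} + v_{8}  →  sig = (3;(1,1))
  P = {4,6,10}:  v_{4} + v_{6} + v_{10} = 2·v_{9}  →  sig = (3;(2))
  P = {1,3,8,10}:  v_{1} + v_{3} + v_{8} + v_{10} = 0  →  sig = (4;())
  P = {1,3,5,10}:  v_{1} + v_{3} + v_{5} + v_{10} = v_{6}  →  sig = (4;(1))
  P = {3,5,7,9}:  v_{3} + v_{5} + v_{7} + v_{9} = v_{4}  →  sig = (4;(1))
  P = {3,8,10,11}:  v_{3} + v_{8} + v_{10} + v_{11} = v_{2}  →  sig = (4;(1))
  P = {3,5,10,11}:  v_{3} + v_{5} + v_{10} + v_{11} = v_{2} + v_{6}  →  sig = (4;(1,1))
  P = {3,5,6,7,10}:  v_{3} + v_{5} + v_{6} + v_{7} + v_{10} = v_{9}  →  sig = (5;(1))

Sorted signature multiset PRS(X):
    (2;(1))
    (2;(1))
    (2;(1))
    (2;(1,1,1))
    (2;(1,1,1,1))
    (2;(1,1,1,2))
    (2;(1,1,2,2))
    (2;(1,1,2,2))
    (2;(1,2))
    (2;(1,2,2,3))
    (3;())
    (3;(1))
    (3;(1))
    (3;(1,1))
    (3;(2))
    (4;())
    (4;(1))
    (4;(1))
    (4;(1))
    (4;(1,1))
    (5;(1))


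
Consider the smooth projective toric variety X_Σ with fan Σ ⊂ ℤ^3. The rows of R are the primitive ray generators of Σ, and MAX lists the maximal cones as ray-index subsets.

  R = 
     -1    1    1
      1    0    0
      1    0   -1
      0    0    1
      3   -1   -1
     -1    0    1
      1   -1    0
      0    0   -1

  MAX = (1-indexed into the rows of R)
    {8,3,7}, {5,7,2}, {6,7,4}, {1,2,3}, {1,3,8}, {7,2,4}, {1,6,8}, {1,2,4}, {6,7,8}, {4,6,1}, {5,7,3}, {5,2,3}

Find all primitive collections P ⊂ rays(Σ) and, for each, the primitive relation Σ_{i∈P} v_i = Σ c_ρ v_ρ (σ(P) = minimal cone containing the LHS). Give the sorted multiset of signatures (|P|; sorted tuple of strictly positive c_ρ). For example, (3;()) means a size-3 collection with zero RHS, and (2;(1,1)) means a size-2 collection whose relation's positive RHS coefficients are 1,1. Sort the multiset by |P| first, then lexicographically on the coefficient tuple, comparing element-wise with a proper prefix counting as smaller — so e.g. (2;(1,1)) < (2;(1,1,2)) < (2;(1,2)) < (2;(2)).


11 collections generate NE(X_Σ); each relation:

  {3,6}:  v_{3} + v_{6} = 0  ⟹  sig = (2;())
  {4,8}:  v_{4} + v_{8} = 0  ⟹  sig = (2;())
  {1,7}:  v_{1} + v_{7} = v_{4}  ⟹  sig = (2;(1))
  {2,6}:  v_{2} + v_{6} = v_{4}  ⟹  sig = (2;(1))
  {2,8}:  v_{2} + v_{8} = v_{3}  ⟹  sig = (2;(1))
  {3,4}:  v_{3} + v_{4} = v_{2}  ⟹  sig = (2;(1))
  {5,6}:  v_{5} + v_{6} = v_{2} + v_{7}  ⟹  sig = (2;(1,1))
  {4,5}:  v_{4} + v_{5} = 2·v_{2} + v_{7}  ⟹  sig = (2;(1,2))
  {5,8}:  v_{5} + v_{8} = 2·v_{3} + v_{7}  ⟹  sig = (2;(1,2))
  {1,5}:  v_{1} + v_{5} = 2·v_{2}  ⟹  sig = (2;(2))
  {2,3,7}:  v_{2} + v_{3} + v_{7} = v_{5}  ⟹  sig = (3;(1))

Sorted signature multiset PRS(X):
[(2;()), (2;()), (2;(1)), (2;(1)), (2;(1)), (2;(1)), (2;(1,1)), (2;(1,2)), (2;(1,2)), (2;(2)), (3;(1))]


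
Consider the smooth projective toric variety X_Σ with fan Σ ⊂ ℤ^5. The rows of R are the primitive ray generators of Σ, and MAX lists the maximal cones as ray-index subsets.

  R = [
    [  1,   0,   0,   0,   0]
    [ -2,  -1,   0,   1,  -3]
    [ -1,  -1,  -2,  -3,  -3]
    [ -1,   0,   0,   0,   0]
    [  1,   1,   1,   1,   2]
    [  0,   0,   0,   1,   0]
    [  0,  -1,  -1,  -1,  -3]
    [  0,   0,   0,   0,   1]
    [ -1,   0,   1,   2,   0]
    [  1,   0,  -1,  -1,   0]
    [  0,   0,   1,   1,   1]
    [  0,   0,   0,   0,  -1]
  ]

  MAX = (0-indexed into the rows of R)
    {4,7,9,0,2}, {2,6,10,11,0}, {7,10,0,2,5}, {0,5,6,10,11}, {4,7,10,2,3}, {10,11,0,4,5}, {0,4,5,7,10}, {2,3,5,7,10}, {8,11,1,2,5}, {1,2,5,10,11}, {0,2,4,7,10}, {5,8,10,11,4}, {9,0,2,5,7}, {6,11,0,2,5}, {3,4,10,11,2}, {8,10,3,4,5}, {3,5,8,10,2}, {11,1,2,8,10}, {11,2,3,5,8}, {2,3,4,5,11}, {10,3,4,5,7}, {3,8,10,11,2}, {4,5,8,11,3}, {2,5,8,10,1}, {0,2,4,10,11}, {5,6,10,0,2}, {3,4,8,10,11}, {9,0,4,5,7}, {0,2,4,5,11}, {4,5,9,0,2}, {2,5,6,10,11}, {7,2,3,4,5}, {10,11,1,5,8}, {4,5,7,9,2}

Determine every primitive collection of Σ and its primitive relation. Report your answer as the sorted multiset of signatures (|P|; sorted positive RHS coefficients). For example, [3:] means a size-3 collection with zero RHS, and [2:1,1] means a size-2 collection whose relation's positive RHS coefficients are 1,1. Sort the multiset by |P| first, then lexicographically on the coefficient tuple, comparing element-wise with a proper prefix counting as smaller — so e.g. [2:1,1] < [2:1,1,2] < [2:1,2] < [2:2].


|primitive collections| = 25. Relations:

  • {0,3}:  v_{0} + v_{3} = 0 ; sig = [2:]
  • {7,11}:  v_{7} + v_{11} = 0 ; sig = [2:]
  • {8,9}:  v_{8} + v_{9} = v_{5} ; sig = [2:1]
  • {1,4}:  v_{1} + v_{4} = v_{8} + v_{11} ; sig = [2:1,1]
  • {4,6}:  v_{4} + v_{6} = v_{0} + v_{11} ; sig = [2:1,1]
  • {9,10}:  v_{9} + v_{10} = v_{0} + v_{7} ; sig = [2:1,1]
  • {0,8}:  v_{0} + v_{8} = v_{5} + v_{10} + v_{11} ; sig = [2:1,1,1]
  • {7,8}:  v_{7} + v_{8} = v_{3} + v_{5} + v_{10} ; sig = [2:1,1,1]
  • {1,7}:  v_{1} + v_{7} = v_{2} + v_{5} + v_{8} + v_{10} ; sig = [2:1,1,1,1]
  • {3,6}:  v_{3} + v_{6} = v_{2} + v_{5} + v_{10} + v_{11} ; sig = [2:1,1,1,1]
  • {3,9}:  v_{3} + v_{9} = v_{2} + v_{4} + v_{5} + v_{7} ; sig = [2:1,1,1,1]
  • {6,7}:  v_{6} + v_{7} = v_{0} + v_{2} + v_{5} + v_{10} ; sig = [2:1,1,1,1]
  • {9,11}:  v_{9} + v_{11} = v_{0} + v_{2} + v_{4} + v_{5} ; sig = [2:1,1,1,1]
  • {1,9}:  v_{1} + v_{9} = v_{2} + 2·v_{5} + v_{10} + v_{11} ; sig = [2:1,1,1,2]
  • {6,9}:  v_{6} + v_{9} = 2·v_{0} + v_{2} + v_{5} ; sig = [2:1,1,2]
  • {1,3}:  v_{1} + v_{3} = v_{2} + 2·v_{8} ; sig = [2:1,2]
  • {0,1}:  v_{0} + v_{1} = v_{2} + 2·v_{5} + 2·v_{10} + 2·v_{11} ; sig = [2:1,2,2,2]
  • {6,8}:  v_{6} + v_{8} = v_{2} + 2·v_{5} + 2·v_{10} + 2·v_{11} ; sig = [2:1,2,2,2]
  • {1,6}:  v_{1} + v_{6} = 2·v_{2} + 3·v_{5} + 3·v_{10} + 3·v_{11} ; sig = [2:2,3,3,3]
  • {2,4,8}:  v_{2} + v_{4} + v_{8} = v_{3} + v_{11} ; sig = [3:1,1]
  • {2,4,5,10}:  v_{2} + v_{4} + v_{5} + v_{10} = 0 ; sig = [4:]
  • {3,5,10,11}:  v_{3} + v_{5} + v_{10} + v_{11} = v_{8} ; sig = [4:1]
  • {0,2,4,5,7}:  v_{0} + v_{2} + v_{4} + v_{5} + v_{7} = v_{9} ; sig = [5:1]
  • {0,2,5,10,11}:  v_{0} + v_{2} + v_{5} + v_{10} + v_{11} = v_{6} ; sig = [5:1]
  • {2,5,8,10,11}:  v_{2} + v_{5} + v_{8} + v_{10} + v_{11} = v_{1} ; sig = [5:1]

Hence PRS(X_Σ) =
    |P|=2: 19 collections, coeffs (), (), (1), (1,1), (1,1), (1,1), (1,1,1), (1,1,1), (1,1,1,1), (1,1,1,1), (1,1,1,1), (1,1,1,1), (1,1,1,1), (1,1,1,2), (1,1,2), (1,2), (1,2,2,2), (1,2,2,2), (2,3,3,3)
    |P|=3: 1 collection, coeffs (1,1)
    |P|=4: 2 collections, coeffs (), (1)
    |P|=5: 3 collections, coeffs (1), (1), (1)


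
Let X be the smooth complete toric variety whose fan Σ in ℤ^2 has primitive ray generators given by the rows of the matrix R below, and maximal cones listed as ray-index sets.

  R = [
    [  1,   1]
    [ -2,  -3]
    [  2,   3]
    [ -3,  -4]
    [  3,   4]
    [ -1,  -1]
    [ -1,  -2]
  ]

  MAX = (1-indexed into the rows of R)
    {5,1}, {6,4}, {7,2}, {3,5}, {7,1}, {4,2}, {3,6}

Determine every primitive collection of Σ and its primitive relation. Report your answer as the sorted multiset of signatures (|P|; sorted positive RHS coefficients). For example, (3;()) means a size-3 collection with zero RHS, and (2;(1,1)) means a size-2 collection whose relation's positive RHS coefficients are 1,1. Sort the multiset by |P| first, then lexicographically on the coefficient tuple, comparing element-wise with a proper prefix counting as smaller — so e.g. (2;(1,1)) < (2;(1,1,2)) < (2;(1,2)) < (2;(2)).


Δ(Σ) — 7 vertices, 14 min non-faces:

  • {1,6}:  v_{1} + v_{6} = 0  so sig = (2;())
  • {2,3}:  v_{2} + v_{3} = 0  so sig = (2;())
  • {4,5}:  v_{4} + v_{5} = 0  so sig = (2;())
  • {1,2}:  v_{1} + v_{2} = v_{7}  so sig = (2;(1))
  • {1,3}:  v_{1} + v_{3} = v_{5}  so sig = (2;(1))
  • {1,4}:  v_{1} + v_{4} = v_{2}  so sig = (2;(1))
  • {2,5}:  v_{2} + v_{5} = v_{1}  so sig = (2;(1))
  • {2,6}:  v_{2} + v_{6} = v_{4}  so sig = (2;(1))
  • {3,4}:  v_{3} + v_{4} = v_{6}  so sig = (2;(1))
  • {3,7}:  v_{3} + v_{7} = v_{1}  so sig = (2;(1))
  • {5,6}:  v_{5} + v_{6} = v_{3}  so sig = (2;(1))
  • {6,7}:  v_{6} + v_{7} = v_{2}  so sig = (2;(1))
  • {4,7}:  v_{4} + v_{7} = 2·v_{2}  so sig = (2;(2))
  • {5,7}:  v_{5} + v_{7} = 2·v_{1}  so sig = (2;(2))

Signatures (|P|; sorted positive RHS coefficients), sorted:
[(2;()), (2;()), (2;()), (2;(1)), (2;(1)), (2;(1)), (2;(1)), (2;(1)), (2;(1)), (2;(1)), (2;(1)), (2;(1)), (2;(2)), (2;(2))]


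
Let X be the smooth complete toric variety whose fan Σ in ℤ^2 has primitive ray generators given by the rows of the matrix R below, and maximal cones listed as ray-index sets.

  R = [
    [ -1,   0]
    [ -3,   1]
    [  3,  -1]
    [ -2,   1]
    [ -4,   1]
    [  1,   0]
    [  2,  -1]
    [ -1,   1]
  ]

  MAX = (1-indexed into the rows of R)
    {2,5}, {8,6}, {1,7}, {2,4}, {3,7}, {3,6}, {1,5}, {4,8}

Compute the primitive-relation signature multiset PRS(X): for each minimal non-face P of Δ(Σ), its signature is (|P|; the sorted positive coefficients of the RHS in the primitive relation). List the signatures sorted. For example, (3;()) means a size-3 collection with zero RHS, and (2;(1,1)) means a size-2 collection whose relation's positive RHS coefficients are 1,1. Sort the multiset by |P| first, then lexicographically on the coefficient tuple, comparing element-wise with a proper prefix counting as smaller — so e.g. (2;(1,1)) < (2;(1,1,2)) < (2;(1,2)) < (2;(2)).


20 minimal non-faces of Δ(Σ) (on 8 rays):

  P = {1,6}:  v_{1} + v_{6} = 0  ⇒ sig = (2;())
  P = {2,3}:  v_{2} + v_{3} = 0  ⇒ sig = (2;())
  P = {4,7}:  v_{4} + v_{7} = 0  ⇒ sig = (2;())
  P = {1,2}:  v_{1} + v_{2} = v_{5}  ⇒ sig = (2;(1))
  P = {1,3}:  v_{1} + v_{3} = v_{7}  ⇒ sig = (2;(1))
  P = {1,4}:  v_{1} + v_{4} = v_{2}  ⇒ sig = (2;(1))
  P = {1,8}:  v_{1} + v_{8} = v_{4}  ⇒ sig = (2;(1))
  P = {2,6}:  v_{2} + v_{6} = v_{4}  ⇒ sig = (2;(1))
  P = {2,7}:  v_{2} + v_{7} = v_{1}  ⇒ sig = (2;(1))
  P = {3,4}:  v_{3} + v_{4} = v_{6}  ⇒ sig = (2;(1))
  P = {3,5}:  v_{3} + v_{5} = v_{1}  ⇒ sig = (2;(1))
  P = {4,6}:  v_{4} + v_{6} = v_{8}  ⇒ sig = (2;(1))
  P = {5,6}:  v_{5} + v_{6} = v_{2}  ⇒ sig = (2;(1))
  P = {6,7}:  v_{6} + v_{7} = v_{3}  ⇒ sig = (2;(1))
  P = {7,8}:  v_{7} + v_{8} = v_{6}  ⇒ sig = (2;(1))
  P = {5,8}:  v_{5} + v_{8} = v_{2} + v_{4}  ⇒ sig = (2;(1,1))
  P = {2,8}:  v_{2} + v_{8} = 2·v_{4}  ⇒ sig = (2;(2))
  P = {3,8}:  v_{3} + v_{8} = 2·v_{6}  ⇒ sig = (2;(2))
  P = {4,5}:  v_{4} + v_{5} = 2·v_{2}  ⇒ sig = (2;(2))
  P = {5,7}:  v_{5} + v_{7} = 2·v_{1}  ⇒ sig = (2;(2))

Sorted signature multiset PRS(X):
{ (2;()) ×3,  (2;(1)) ×12,  (2;(1,1)),  (2;(2)) ×4 }


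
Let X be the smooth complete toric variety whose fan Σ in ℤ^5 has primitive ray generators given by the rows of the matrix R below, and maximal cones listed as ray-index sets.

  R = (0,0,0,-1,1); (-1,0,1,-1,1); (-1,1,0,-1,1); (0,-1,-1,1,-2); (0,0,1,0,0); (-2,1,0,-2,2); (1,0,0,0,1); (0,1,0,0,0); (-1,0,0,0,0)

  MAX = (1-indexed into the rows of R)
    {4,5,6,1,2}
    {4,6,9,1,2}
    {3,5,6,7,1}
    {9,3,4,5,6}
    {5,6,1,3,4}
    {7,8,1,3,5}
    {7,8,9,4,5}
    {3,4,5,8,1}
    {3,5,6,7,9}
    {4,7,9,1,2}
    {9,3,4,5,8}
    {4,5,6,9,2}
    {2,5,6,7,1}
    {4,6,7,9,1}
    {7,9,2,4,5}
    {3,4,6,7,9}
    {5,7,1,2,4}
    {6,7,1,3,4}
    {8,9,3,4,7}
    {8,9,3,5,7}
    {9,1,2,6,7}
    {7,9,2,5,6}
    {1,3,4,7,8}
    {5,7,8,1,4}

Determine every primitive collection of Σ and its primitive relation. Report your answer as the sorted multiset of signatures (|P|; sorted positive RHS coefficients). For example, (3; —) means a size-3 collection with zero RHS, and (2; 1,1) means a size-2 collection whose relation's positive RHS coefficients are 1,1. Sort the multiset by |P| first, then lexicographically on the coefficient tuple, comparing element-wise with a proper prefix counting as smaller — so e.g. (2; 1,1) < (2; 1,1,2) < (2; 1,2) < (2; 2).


|primitive collections| = 9. Relations:

  • {2,3}:  v_{2} + v_{3} = v_{5} + v_{6} — sig = (2; 1,1)
  • {2,8}:  v_{2} + v_{8} = v_{3} + v_{5} — sig = (2; 1,1)
  • {6,8}:  v_{6} + v_{8} = 2·v_{3} — sig = (2; 2)
  • {1,3,9}:  v_{1} + v_{3} + v_{9} = v_{6} — sig = (3; 1)
  • {1,5,9}:  v_{1} + v_{5} + v_{9} = v_{2} — sig = (3; 1)
  • {1,8,9}:  v_{1} + v_{8} + v_{9} = v_{3} — sig = (3; 1)
  • {3,4,5,7}:  v_{3} + v_{4} + v_{5} + v_{7} = 0 — sig = (4; —)
  • {4,5,6,7}:  v_{4} + v_{5} + v_{6} + v_{7} = v_{1} + v_{9} — sig = (4; 1,1)
  • {2,4,6,7}:  v_{2} + v_{4} + v_{6} + v_{7} = 2·v_{1} + 2·v_{9} — sig = (4; 2,2)

Hence PRS(X_Σ) =
    (2; 1,1)
    (2; 1,1)
    (2; 2)
    (3; 1)
    (3; 1)
    (3; 1)
    (4; —)
    (4; 1,1)
    (4; 2,2)


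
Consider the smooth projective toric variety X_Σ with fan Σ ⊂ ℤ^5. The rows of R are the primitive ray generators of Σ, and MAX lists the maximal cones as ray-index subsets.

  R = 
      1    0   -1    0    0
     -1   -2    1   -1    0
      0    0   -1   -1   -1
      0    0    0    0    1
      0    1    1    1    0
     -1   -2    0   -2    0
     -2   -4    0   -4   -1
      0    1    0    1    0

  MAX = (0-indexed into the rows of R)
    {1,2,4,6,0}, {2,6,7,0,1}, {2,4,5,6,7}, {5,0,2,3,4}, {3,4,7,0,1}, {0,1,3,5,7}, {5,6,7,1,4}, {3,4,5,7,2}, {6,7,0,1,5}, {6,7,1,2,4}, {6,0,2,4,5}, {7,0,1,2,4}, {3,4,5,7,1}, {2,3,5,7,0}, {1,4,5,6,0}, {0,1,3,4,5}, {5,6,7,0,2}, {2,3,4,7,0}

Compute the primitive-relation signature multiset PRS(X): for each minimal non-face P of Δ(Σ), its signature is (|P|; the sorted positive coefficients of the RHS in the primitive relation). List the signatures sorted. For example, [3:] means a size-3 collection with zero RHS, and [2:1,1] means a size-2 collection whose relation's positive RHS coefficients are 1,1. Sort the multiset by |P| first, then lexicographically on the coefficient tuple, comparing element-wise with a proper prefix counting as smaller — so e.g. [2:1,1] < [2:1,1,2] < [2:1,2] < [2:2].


Σ has 5 primitive collections:

  {3,6}:  v_{3} + v_{6} = 2·v_{5}  ⇒ sig = [2:2]
  {1,2,3}:  v_{1} + v_{2} + v_{3} = v_{5}  ⇒ sig = [3:1]
  {1,2,5}:  v_{1} + v_{2} + v_{5} = v_{6}  ⇒ sig = [3:1]
  {0,4,5,7}:  v_{0} + v_{4} + v_{5} + v_{7} = 0  ⇒ sig = [4:]
  {0,4,6,7}:  v_{0} + v_{4} + v_{6} + v_{7} = v_{1} + v_{2}  ⇒ sig = [4:1,1]

Signatures (|P|; sorted positive RHS coefficients), sorted:
    |P|=2: 1 collection, coeffs (2)
    |P|=3: 2 collections, coeffs (1), (1)
    |P|=4: 2 collections, coeffs (), (1,1)


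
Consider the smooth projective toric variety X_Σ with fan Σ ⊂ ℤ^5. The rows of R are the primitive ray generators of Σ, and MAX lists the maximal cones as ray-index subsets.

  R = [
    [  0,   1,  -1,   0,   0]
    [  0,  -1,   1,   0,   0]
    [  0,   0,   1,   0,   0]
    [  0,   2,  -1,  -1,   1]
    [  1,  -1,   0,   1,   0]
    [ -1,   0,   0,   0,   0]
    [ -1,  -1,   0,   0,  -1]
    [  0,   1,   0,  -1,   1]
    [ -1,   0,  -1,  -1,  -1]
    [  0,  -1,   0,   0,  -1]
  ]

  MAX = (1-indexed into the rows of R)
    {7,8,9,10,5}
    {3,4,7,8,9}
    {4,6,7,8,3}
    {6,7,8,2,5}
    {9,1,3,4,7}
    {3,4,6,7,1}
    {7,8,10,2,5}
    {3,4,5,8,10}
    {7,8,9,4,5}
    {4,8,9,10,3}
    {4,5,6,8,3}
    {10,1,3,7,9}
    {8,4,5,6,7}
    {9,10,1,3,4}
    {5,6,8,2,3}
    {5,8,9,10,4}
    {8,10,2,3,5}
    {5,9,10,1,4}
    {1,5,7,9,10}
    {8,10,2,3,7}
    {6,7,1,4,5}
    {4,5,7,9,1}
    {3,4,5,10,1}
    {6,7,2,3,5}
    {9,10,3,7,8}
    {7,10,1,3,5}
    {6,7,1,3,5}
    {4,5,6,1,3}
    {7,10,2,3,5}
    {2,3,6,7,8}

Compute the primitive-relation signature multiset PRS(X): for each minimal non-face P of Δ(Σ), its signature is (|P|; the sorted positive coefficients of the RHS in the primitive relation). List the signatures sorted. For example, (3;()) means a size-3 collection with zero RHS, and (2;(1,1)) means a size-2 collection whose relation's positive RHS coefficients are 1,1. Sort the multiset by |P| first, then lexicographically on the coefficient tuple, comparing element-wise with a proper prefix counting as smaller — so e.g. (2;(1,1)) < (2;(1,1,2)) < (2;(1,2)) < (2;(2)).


|primitive collections| = 10. Relations:

  • {1,2}:  v_{1} + v_{2} = 0 ; sig = (2;())
  • {1,8}:  v_{1} + v_{8} = v_{4} ; sig = (2;(1))
  • {2,4}:  v_{2} + v_{4} = v_{8} ; sig = (2;(1))
  • {6,10}:  v_{6} + v_{10} = v_{7} ; sig = (2;(1))
  • {2,9}:  v_{2} + v_{9} = v_{7} + v_{8} + v_{10} ; sig = (2;(1,1,1))
  • {6,9}:  v_{6} + v_{9} = v_{4} + 2·v_{7} ; sig = (2;(1,2))
  • {3,5,9}:  v_{3} + v_{5} + v_{9} = v_{10} ; sig = (3;(1))
  • {4,7,10}:  v_{4} + v_{7} + v_{10} = v_{9} ; sig = (3;(1))
  • {3,4,5,7}:  v_{3} + v_{4} + v_{5} + v_{7} = 0 ; sig = (4;())
  • {3,5,7,8}:  v_{3} + v_{5} + v_{7} + v_{8} = v_{2} ; sig = (4;(1))

Sorted signature multiset PRS(X):
[(2;()), (2;(1)), (2;(1)), (2;(1)), (2;(1,1,1)), (2;(1,2)), (3;(1)), (3;(1)), (4;()), (4;(1))]


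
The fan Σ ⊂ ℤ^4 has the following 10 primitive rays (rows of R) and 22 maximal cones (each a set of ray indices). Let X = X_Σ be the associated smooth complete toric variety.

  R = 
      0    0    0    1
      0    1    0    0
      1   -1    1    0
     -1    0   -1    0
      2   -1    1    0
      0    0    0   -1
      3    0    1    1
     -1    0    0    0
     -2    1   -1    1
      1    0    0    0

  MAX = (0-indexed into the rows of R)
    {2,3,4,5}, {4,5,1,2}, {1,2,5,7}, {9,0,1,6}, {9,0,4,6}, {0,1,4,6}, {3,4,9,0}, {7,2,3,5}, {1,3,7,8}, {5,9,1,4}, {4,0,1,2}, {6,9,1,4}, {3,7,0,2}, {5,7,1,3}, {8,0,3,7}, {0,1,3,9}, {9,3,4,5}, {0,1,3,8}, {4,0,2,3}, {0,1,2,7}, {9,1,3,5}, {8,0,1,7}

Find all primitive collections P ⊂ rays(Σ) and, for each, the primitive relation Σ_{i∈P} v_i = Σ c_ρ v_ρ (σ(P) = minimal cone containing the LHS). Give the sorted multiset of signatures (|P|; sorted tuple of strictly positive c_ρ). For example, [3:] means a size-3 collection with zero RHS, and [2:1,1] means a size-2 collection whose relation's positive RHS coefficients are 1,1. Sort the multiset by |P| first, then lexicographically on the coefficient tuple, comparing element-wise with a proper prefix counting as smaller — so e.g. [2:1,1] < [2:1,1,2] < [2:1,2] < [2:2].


17 minimal non-faces of Δ(Σ) (on 10 rays):

  • {0,5}:  v_{0} + v_{5} = 0 — sig = [2:]
  • {7,9}:  v_{7} + v_{9} = 0 — sig = [2:]
  • {2,9}:  v_{2} + v_{9} = v_{4} — sig = [2:1]
  • {4,7}:  v_{4} + v_{7} = v_{2} — sig = [2:1]
  • {4,8}:  v_{4} + v_{8} = v_{0} — sig = [2:1]
  • {2,8}:  v_{2} + v_{8} = v_{0} + v_{7} — sig = [2:1,1]
  • {5,6}:  v_{5} + v_{6} = v_{1} + v_{4} + v_{9} — sig = [2:1,1,1]
  • {5,8}:  v_{5} + v_{8} = v_{1} + v_{3} + v_{7} — sig = [2:1,1,1]
  • {6,7}:  v_{6} + v_{7} = v_{0} + v_{1} + v_{4} — sig = [2:1,1,1]
  • {8,9}:  v_{8} + v_{9} = v_{0} + v_{1} + v_{3} — sig = [2:1,1,1]
  • {2,6}:  v_{2} + v_{6} = v_{0} + v_{1} + 2·v_{4} — sig = [2:1,1,2]
  • {6,8}:  v_{6} + v_{8} = 2·v_{0} + v_{1} + v_{9} — sig = [2:1,1,2]
  • {3,6}:  v_{3} + v_{6} = v_{0} + 2·v_{9} — sig = [2:1,2]
  • {1,2,3}:  v_{1} + v_{2} + v_{3} = 0 — sig = [3:]
  • {1,3,4}:  v_{1} + v_{3} + v_{4} = v_{9} — sig = [3:1]
  • {0,1,3,7}:  v_{0} + v_{1} + v_{3} + v_{7} = v_{8} — sig = [4:1]
  • {0,1,4,9}:  v_{0} + v_{1} + v_{4} + v_{9} = v_{6} — sig = [4:1]

so the primitive-relation signature multiset is
    |P|=2: 13 collections, coeffs (), (), (1), (1), (1), (1,1), (1,1,1), (1,1,1), (1,1,1), (1,1,1), (1,1,2), (1,1,2), (1,2)
    |P|=3: 2 collections, coeffs (), (1)
    |P|=4: 2 collections, coeffs (1), (1)
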